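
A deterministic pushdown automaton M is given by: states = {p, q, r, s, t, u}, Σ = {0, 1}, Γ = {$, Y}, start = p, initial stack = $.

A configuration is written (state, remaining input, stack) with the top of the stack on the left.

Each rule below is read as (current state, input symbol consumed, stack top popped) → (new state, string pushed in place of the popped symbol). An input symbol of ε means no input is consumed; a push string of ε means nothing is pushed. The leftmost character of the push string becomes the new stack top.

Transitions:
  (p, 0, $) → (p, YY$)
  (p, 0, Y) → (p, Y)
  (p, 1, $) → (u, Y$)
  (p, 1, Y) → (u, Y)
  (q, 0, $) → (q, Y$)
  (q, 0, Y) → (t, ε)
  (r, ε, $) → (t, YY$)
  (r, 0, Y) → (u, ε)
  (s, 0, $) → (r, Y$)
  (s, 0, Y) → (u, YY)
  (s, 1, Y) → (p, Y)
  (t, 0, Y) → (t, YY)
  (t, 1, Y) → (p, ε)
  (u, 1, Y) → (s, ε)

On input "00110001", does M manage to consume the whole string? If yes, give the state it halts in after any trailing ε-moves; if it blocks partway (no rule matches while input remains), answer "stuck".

(p, 00110001, $)
  read 0, top $: go to p, push YY$ → (p, 0110001, YY$)
  read 0, top Y: go to p, push Y → (p, 110001, YY$)
  read 1, top Y: go to u, push Y → (u, 10001, YY$)
  read 1, top Y: go to s, push ε → (s, 0001, Y$)
  read 0, top Y: go to u, push YY → (u, 001, YY$)
No transition for (u, 0, top Y); M blocks with input 001 remaining.

stuck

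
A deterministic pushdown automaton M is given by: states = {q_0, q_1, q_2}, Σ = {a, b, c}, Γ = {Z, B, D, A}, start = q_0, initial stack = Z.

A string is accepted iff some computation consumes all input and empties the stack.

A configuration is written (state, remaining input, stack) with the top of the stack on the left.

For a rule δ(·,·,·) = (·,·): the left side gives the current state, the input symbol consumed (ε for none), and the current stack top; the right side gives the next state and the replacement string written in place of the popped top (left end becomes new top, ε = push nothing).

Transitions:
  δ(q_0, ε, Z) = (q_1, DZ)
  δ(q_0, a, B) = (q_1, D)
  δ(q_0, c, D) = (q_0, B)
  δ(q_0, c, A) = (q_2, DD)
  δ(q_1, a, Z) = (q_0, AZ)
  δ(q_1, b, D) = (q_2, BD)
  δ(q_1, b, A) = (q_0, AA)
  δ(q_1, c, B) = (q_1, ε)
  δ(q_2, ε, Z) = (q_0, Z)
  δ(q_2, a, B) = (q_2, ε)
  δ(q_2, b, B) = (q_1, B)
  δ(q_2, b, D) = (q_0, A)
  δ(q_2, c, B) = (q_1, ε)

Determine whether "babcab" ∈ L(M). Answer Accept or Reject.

Reject

(q_0, babcab, Z)
  ε-move, top Z: go to q_1, push DZ → (q_1, babcab, DZ)
  read b, top D: go to q_2, push BD → (q_2, abcab, BDZ)
  read a, top B: go to q_2, push ε → (q_2, bcab, DZ)
  read b, top D: go to q_0, push A → (q_0, cab, AZ)
  read c, top A: go to q_2, push DD → (q_2, ab, DDZ)
No transition applies at (q_2, ab, DDZ); input not fully consumed.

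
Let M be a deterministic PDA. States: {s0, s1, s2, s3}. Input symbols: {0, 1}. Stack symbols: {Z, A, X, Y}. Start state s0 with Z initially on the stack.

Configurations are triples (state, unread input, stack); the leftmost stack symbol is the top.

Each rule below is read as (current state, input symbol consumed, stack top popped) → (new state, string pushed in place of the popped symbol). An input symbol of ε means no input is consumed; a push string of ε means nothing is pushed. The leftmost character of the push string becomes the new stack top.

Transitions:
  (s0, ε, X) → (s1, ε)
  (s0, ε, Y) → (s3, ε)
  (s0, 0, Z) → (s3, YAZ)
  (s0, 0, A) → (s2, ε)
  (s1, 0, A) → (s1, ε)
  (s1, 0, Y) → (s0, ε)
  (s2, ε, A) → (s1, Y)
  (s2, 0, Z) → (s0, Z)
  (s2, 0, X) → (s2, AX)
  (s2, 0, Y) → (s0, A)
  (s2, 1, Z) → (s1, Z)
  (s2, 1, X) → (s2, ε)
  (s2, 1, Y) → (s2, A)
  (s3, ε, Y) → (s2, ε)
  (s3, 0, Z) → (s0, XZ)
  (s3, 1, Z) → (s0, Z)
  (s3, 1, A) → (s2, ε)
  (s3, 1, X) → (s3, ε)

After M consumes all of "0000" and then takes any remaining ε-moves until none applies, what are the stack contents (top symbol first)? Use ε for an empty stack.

Z

(s0, 0000, Z)
  read 0, top Z: go to s3, push YAZ → (s3, 000, YAZ)
  ε-move, top Y: go to s2, push ε → (s2, 000, AZ)
  ε-move, top A: go to s1, push Y → (s1, 000, YZ)
  read 0, top Y: go to s0, push ε → (s0, 00, Z)
  read 0, top Z: go to s3, push YAZ → (s3, 0, YAZ)
  ε-move, top Y: go to s2, push ε → (s2, 0, AZ)
  ε-move, top A: go to s1, push Y → (s1, 0, YZ)
  read 0, top Y: go to s0, push ε → (s0, ε, Z)
All input consumed in state s0 with stack Z.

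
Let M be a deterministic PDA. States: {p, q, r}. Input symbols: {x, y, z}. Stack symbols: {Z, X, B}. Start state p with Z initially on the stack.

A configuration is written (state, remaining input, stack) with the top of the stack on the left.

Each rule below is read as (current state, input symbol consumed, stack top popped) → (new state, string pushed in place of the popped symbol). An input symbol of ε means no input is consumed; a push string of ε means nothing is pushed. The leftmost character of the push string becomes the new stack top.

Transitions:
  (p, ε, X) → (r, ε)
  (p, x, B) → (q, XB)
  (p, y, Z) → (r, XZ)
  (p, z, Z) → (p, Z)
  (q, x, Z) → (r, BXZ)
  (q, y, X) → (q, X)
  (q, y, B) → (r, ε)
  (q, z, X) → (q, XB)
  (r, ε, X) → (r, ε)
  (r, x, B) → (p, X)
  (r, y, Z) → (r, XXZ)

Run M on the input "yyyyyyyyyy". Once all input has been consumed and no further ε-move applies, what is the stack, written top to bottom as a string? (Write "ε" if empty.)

Z

(p, yyyyyyyyyy, Z)
  read y, top Z: go to r, push XZ → (r, yyyyyyyyy, XZ)
  ε-move, top X: go to r, push ε → (r, yyyyyyyyy, Z)
  read y, top Z: go to r, push XXZ → (r, yyyyyyyy, XXZ)
  ε-move, top X: go to r, push ε → (r, yyyyyyyy, XZ)
  ε-move, top X: go to r, push ε → (r, yyyyyyyy, Z)
  read y, top Z: go to r, push XXZ → (r, yyyyyyy, XXZ)
  ε-move, top X: go to r, push ε → (r, yyyyyyy, XZ)
  ε-move, top X: go to r, push ε → (r, yyyyyyy, Z)
  read y, top Z: go to r, push XXZ → (r, yyyyyy, XXZ)
  ε-move, top X: go to r, push ε → (r, yyyyyy, XZ)
  ε-move, top X: go to r, push ε → (r, yyyyyy, Z)
  read y, top Z: go to r, push XXZ → (r, yyyyy, XXZ)
  ε-move, top X: go to r, push ε → (r, yyyyy, XZ)
  ε-move, top X: go to r, push ε → (r, yyyyy, Z)
  read y, top Z: go to r, push XXZ → (r, yyyy, XXZ)
  ε-move, top X: go to r, push ε → (r, yyyy, XZ)
  ε-move, top X: go to r, push ε → (r, yyyy, Z)
  read y, top Z: go to r, push XXZ → (r, yyy, XXZ)
  ε-move, top X: go to r, push ε → (r, yyy, XZ)
  ε-move, top X: go to r, push ε → (r, yyy, Z)
  read y, top Z: go to r, push XXZ → (r, yy, XXZ)
  ε-move, top X: go to r, push ε → (r, yy, XZ)
  ε-move, top X: go to r, push ε → (r, yy, Z)
  read y, top Z: go to r, push XXZ → (r, y, XXZ)
  ε-move, top X: go to r, push ε → (r, y, XZ)
  ε-move, top X: go to r, push ε → (r, y, Z)
  read y, top Z: go to r, push XXZ → (r, ε, XXZ)
  ε-move, top X: go to r, push ε → (r, ε, XZ)
  ε-move, top X: go to r, push ε → (r, ε, Z)
All input consumed in state r with stack Z.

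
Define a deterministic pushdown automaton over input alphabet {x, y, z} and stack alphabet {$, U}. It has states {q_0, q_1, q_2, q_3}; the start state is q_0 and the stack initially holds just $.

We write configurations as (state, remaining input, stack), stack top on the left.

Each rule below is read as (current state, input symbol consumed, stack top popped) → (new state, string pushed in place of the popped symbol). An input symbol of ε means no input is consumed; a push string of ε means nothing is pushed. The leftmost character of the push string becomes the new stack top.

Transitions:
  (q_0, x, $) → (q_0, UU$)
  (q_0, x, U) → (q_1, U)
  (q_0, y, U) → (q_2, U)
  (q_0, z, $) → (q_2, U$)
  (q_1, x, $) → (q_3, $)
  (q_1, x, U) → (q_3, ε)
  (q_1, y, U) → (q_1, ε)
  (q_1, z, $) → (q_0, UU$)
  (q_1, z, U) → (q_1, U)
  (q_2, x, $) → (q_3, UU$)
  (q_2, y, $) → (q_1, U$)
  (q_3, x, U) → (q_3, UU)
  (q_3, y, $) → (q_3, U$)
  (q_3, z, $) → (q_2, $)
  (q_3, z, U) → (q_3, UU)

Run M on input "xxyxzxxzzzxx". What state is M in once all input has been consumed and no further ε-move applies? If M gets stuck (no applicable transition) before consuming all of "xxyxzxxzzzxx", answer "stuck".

(q_0, xxyxzxxzzzxx, $) ⊢ (q_0, xyxzxxzzzxx, UU$) ⊢ (q_1, yxzxxzzzxx, UU$) ⊢ (q_1, xzxxzzzxx, U$) ⊢ (q_3, zxxzzzxx, $) ⊢ (q_2, xxzzzxx, $) ⊢ (q_3, xzzzxx, UU$) ⊢ (q_3, zzzxx, UUU$) ⊢ (q_3, zzxx, UUUU$) ⊢ (q_3, zxx, UUUUU$) ⊢ (q_3, xx, UUUUUU$) ⊢ (q_3, x, UUUUUUU$) ⊢ (q_3, ε, UUUUUUUU$)
All input consumed; M is in state q_3.

q_3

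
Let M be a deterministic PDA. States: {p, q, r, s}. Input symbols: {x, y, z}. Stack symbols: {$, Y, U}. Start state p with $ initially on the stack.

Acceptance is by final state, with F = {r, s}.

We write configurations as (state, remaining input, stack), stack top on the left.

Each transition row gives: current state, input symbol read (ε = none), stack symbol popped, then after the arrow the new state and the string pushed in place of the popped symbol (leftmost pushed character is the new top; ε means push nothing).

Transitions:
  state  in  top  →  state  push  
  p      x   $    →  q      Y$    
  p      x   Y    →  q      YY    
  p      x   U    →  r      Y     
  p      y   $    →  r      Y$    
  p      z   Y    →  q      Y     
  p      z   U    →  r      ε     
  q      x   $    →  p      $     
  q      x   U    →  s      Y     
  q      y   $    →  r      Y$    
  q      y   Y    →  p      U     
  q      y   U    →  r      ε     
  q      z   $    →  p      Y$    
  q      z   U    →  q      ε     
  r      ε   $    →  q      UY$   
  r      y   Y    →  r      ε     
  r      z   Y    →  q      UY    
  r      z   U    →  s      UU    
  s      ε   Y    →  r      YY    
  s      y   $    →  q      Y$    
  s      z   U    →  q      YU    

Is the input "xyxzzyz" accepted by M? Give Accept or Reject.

Accept

(p, xyxzzyz, $)
  read x, top $: go to q, push Y$ → (q, yxzzyz, Y$)
  read y, top Y: go to p, push U → (p, xzzyz, U$)
  read x, top U: go to r, push Y → (r, zzyz, Y$)
  read z, top Y: go to q, push UY → (q, zyz, UY$)
  read z, top U: go to q, push ε → (q, yz, Y$)
  read y, top Y: go to p, push U → (p, z, U$)
  read z, top U: go to r, push ε → (r, ε, $)
All input consumed; state r ∈ F.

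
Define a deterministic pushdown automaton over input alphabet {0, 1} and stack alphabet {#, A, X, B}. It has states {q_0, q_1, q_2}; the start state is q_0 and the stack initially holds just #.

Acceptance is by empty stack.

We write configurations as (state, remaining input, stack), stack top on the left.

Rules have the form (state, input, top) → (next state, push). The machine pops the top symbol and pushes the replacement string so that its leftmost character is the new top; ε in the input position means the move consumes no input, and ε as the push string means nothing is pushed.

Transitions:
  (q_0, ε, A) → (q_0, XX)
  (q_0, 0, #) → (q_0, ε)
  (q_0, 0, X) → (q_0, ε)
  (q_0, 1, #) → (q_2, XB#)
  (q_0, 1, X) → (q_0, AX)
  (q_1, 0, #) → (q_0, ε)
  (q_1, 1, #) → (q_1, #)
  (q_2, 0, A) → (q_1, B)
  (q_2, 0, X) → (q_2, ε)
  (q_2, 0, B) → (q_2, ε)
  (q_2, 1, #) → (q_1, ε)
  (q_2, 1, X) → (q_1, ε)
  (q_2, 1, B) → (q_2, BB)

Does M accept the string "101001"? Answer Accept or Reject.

(q_0, 101001, #)
  read 1, top #: go to q_2, push XB# → (q_2, 01001, XB#)
  read 0, top X: go to q_2, push ε → (q_2, 1001, B#)
  read 1, top B: go to q_2, push BB → (q_2, 001, BB#)
  read 0, top B: go to q_2, push ε → (q_2, 01, B#)
  read 0, top B: go to q_2, push ε → (q_2, 1, #)
  read 1, top #: go to q_1, push ε → (q_1, ε, ε)
All input consumed and the stack is empty.

Accept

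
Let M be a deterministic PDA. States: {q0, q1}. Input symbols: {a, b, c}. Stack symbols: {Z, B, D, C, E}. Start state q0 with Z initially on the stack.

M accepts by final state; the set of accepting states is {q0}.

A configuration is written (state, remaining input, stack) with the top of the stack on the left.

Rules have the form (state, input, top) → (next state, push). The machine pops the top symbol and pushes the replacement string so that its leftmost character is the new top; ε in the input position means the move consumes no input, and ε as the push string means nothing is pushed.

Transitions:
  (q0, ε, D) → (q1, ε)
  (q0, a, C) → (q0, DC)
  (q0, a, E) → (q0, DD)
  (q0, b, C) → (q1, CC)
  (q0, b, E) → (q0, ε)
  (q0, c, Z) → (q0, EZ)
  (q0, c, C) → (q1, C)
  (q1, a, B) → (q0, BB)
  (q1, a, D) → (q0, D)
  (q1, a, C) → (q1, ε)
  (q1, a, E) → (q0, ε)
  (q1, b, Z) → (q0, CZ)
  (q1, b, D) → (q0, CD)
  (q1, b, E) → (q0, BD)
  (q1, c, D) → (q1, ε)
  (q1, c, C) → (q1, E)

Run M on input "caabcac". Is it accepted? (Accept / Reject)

Reject

(q0, caabcac, Z)
  read c, top Z: go to q0, push EZ → (q0, aabcac, EZ)
  read a, top E: go to q0, push DD → (q0, abcac, DDZ)
  ε-move, top D: go to q1, push ε → (q1, abcac, DZ)
  read a, top D: go to q0, push D → (q0, bcac, DZ)
  ε-move, top D: go to q1, push ε → (q1, bcac, Z)
  read b, top Z: go to q0, push CZ → (q0, cac, CZ)
  read c, top C: go to q1, push C → (q1, ac, CZ)
  read a, top C: go to q1, push ε → (q1, c, Z)
No transition applies at (q1, c, Z); input not fully consumed.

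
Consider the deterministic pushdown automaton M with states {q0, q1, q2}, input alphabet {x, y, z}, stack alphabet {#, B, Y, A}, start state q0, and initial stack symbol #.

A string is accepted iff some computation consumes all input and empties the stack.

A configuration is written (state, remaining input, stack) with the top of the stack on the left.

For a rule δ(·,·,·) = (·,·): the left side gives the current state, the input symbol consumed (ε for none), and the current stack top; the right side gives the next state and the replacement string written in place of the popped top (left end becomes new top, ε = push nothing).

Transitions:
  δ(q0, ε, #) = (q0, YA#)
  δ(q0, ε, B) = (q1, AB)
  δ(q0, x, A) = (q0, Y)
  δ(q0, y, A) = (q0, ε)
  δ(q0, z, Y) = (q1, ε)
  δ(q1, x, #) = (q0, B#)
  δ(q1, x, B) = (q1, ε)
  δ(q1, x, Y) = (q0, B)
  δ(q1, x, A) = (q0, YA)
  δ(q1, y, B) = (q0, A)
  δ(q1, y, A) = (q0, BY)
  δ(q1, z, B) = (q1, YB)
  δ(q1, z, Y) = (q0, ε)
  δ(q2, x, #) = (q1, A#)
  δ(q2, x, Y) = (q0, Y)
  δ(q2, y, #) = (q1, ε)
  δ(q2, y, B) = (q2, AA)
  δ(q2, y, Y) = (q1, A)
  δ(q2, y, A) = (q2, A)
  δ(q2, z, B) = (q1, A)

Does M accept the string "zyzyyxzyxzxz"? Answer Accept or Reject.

Reject

(q0, zyzyyxzyxzxz, #)
  ε-move, top #: go to q0, push YA# → (q0, zyzyyxzyxzxz, YA#)
  read z, top Y: go to q1, push ε → (q1, yzyyxzyxzxz, A#)
  read y, top A: go to q0, push BY → (q0, zyyxzyxzxz, BY#)
  ε-move, top B: go to q1, push AB → (q1, zyyxzyxzxz, ABY#)
No transition applies at (q1, zyyxzyxzxz, ABY#); input not fully consumed.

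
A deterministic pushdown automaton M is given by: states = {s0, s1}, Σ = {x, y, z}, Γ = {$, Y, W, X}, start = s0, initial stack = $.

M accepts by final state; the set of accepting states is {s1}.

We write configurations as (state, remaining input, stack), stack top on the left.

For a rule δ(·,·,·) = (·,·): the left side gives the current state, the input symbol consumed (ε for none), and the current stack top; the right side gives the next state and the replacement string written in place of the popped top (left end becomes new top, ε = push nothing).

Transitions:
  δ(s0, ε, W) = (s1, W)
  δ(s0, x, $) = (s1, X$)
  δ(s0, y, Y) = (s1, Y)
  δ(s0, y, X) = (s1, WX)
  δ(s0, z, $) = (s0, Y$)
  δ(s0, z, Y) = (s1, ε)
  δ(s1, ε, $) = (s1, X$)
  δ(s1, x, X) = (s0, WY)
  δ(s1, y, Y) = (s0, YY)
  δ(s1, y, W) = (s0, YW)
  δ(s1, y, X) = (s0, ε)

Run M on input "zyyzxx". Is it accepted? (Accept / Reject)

(s0, zyyzxx, $)
  read z, top $: go to s0, push Y$ → (s0, yyzxx, Y$)
  read y, top Y: go to s1, push Y → (s1, yzxx, Y$)
  read y, top Y: go to s0, push YY → (s0, zxx, YY$)
  read z, top Y: go to s1, push ε → (s1, xx, Y$)
No transition applies at (s1, xx, Y$); input not fully consumed.

Reject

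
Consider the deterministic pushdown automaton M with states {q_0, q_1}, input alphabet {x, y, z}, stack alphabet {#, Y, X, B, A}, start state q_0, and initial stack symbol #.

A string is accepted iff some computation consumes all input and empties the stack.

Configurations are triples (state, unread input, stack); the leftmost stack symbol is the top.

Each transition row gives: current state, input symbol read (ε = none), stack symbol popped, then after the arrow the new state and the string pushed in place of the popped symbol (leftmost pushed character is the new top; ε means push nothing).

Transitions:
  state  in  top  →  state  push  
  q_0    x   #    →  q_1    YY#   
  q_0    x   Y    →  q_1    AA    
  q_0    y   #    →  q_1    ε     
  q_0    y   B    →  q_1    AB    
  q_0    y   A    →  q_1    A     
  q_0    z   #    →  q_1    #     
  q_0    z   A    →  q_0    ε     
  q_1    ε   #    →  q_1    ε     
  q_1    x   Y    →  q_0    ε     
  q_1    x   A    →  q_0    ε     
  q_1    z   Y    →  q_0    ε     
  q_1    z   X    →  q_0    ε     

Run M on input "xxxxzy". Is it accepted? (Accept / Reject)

(q_0, xxxxzy, #)
  read x, top #: go to q_1, push YY# → (q_1, xxxzy, YY#)
  read x, top Y: go to q_0, push ε → (q_0, xxzy, Y#)
  read x, top Y: go to q_1, push AA → (q_1, xzy, AA#)
  read x, top A: go to q_0, push ε → (q_0, zy, A#)
  read z, top A: go to q_0, push ε → (q_0, y, #)
  read y, top #: go to q_1, push ε → (q_1, ε, ε)
All input consumed and the stack is empty.

Accept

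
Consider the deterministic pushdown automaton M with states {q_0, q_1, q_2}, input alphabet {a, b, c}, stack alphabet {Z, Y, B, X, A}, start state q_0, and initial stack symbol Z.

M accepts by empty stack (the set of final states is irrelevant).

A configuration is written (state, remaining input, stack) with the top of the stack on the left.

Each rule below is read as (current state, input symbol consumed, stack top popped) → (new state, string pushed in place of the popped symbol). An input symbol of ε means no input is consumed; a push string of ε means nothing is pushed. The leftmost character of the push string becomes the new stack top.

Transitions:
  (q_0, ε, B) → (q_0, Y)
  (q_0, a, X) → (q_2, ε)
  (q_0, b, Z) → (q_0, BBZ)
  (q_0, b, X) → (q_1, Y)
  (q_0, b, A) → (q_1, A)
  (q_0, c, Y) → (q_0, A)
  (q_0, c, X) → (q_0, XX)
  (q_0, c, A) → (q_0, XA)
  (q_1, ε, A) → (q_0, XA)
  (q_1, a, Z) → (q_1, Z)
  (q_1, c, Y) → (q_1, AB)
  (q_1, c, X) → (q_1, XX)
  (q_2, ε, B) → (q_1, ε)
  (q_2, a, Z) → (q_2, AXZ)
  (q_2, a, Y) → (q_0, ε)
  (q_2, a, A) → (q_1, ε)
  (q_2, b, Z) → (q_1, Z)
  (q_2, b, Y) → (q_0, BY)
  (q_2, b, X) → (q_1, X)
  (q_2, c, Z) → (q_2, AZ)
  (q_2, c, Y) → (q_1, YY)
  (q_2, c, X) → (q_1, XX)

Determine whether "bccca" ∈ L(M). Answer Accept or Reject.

Reject

(q_0, bccca, Z) ⊢ (q_0, ccca, BBZ) ⊢ (q_0, ccca, YBZ) ⊢ (q_0, cca, ABZ) ⊢ (q_0, ca, XABZ) ⊢ (q_0, a, XXABZ) ⊢ (q_2, ε, XABZ)
All input consumed; stack is XABZ, not empty, and no further ε-move applies.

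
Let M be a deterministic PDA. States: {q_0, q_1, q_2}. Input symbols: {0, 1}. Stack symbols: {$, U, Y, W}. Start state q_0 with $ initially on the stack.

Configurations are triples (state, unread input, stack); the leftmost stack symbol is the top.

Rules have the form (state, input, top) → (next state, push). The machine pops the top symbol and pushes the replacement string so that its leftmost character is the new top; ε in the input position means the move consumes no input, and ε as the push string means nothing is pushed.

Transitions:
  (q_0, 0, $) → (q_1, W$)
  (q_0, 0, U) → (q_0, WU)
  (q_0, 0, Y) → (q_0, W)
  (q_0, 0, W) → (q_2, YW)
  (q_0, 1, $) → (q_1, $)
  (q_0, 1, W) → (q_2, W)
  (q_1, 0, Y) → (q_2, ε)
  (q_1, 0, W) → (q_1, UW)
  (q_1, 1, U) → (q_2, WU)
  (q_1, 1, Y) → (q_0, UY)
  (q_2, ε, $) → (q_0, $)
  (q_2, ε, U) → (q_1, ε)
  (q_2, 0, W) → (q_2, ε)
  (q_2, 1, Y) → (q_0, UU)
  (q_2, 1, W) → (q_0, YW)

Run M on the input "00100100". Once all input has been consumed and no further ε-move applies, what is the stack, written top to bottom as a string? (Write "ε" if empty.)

UW$

(q_0, 00100100, $)
  read 0, top $: go to q_1, push W$ → (q_1, 0100100, W$)
  read 0, top W: go to q_1, push UW → (q_1, 100100, UW$)
  read 1, top U: go to q_2, push WU → (q_2, 00100, WUW$)
  read 0, top W: go to q_2, push ε → (q_2, 0100, UW$)
  ε-move, top U: go to q_1, push ε → (q_1, 0100, W$)
  read 0, top W: go to q_1, push UW → (q_1, 100, UW$)
  read 1, top U: go to q_2, push WU → (q_2, 00, WUW$)
  read 0, top W: go to q_2, push ε → (q_2, 0, UW$)
  ε-move, top U: go to q_1, push ε → (q_1, 0, W$)
  read 0, top W: go to q_1, push UW → (q_1, ε, UW$)
All input consumed in state q_1 with stack UW$.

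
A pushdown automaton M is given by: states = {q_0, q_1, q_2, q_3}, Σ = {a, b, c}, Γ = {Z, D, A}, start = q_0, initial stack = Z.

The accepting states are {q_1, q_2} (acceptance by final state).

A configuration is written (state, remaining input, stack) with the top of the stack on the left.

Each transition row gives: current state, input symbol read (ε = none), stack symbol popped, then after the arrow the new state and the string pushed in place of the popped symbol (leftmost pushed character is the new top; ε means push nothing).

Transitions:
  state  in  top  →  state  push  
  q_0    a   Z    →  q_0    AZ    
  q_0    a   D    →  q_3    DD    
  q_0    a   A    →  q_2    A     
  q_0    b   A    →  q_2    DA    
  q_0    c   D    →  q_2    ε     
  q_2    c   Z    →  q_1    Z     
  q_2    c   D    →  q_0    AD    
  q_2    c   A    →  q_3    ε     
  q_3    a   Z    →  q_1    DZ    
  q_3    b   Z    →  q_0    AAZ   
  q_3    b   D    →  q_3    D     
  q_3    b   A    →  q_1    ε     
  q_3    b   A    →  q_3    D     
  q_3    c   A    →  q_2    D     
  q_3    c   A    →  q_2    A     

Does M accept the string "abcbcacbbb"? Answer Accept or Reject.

No computation consumes all input and reaches a final state.

Reject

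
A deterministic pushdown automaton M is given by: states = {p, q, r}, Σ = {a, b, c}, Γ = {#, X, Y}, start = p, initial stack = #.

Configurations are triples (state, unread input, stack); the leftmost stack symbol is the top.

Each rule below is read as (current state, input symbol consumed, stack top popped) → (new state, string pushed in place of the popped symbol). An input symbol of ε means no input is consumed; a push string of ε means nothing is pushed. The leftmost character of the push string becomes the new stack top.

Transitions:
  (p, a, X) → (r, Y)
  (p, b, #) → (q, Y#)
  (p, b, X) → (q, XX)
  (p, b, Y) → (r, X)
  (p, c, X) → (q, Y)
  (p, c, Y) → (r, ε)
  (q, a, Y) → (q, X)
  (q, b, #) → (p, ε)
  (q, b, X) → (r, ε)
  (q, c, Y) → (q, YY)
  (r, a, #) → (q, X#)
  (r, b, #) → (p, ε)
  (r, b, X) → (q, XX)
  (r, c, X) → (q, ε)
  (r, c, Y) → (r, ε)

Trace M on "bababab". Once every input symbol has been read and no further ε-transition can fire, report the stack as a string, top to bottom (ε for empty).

#

(p, bababab, #) ⊢ (q, ababab, Y#) ⊢ (q, babab, X#) ⊢ (r, abab, #) ⊢ (q, bab, X#) ⊢ (r, ab, #) ⊢ (q, b, X#) ⊢ (r, ε, #)
All input consumed in state r with stack #.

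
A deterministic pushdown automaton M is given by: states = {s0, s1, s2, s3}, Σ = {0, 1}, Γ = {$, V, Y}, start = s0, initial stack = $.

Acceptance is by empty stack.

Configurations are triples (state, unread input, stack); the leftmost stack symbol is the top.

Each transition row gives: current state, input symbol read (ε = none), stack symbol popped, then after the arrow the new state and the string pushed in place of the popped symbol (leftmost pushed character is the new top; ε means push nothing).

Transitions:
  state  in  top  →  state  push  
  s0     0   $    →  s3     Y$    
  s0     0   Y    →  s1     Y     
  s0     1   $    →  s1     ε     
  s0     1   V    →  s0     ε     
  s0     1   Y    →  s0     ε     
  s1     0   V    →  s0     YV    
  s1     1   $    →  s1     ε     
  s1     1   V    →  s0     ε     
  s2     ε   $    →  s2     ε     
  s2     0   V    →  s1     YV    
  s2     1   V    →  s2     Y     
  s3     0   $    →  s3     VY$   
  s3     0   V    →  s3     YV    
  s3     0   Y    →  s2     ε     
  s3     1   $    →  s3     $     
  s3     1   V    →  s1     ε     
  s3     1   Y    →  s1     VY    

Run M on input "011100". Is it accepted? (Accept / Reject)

(s0, 011100, $)
  read 0, top $: go to s3, push Y$ → (s3, 11100, Y$)
  read 1, top Y: go to s1, push VY → (s1, 1100, VY$)
  read 1, top V: go to s0, push ε → (s0, 100, Y$)
  read 1, top Y: go to s0, push ε → (s0, 00, $)
  read 0, top $: go to s3, push Y$ → (s3, 0, Y$)
  read 0, top Y: go to s2, push ε → (s2, ε, $)
  ε-move, top $: go to s2, push ε → (s2, ε, ε)
All input consumed and the stack is empty.

Accept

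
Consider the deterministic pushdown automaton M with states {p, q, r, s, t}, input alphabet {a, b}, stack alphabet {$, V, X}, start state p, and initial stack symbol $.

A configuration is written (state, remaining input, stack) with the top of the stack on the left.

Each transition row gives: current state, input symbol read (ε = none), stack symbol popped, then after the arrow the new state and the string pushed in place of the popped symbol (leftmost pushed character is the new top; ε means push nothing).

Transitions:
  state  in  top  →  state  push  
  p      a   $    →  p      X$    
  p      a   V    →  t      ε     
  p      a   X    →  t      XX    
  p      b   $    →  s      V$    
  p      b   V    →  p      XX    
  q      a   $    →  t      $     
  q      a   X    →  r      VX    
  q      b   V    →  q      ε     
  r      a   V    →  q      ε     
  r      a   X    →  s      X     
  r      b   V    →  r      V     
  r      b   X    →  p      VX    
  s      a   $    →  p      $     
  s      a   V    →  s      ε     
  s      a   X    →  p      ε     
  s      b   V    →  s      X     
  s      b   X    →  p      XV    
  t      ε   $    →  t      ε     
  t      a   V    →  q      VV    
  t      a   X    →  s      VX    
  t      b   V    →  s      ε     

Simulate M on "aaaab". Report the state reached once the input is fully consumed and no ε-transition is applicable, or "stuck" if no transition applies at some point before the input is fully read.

p

(p, aaaab, $) ⊢ (p, aaab, X$) ⊢ (t, aab, XX$) ⊢ (s, ab, VXX$) ⊢ (s, b, XX$) ⊢ (p, ε, XVX$)
All input consumed; M is in state p.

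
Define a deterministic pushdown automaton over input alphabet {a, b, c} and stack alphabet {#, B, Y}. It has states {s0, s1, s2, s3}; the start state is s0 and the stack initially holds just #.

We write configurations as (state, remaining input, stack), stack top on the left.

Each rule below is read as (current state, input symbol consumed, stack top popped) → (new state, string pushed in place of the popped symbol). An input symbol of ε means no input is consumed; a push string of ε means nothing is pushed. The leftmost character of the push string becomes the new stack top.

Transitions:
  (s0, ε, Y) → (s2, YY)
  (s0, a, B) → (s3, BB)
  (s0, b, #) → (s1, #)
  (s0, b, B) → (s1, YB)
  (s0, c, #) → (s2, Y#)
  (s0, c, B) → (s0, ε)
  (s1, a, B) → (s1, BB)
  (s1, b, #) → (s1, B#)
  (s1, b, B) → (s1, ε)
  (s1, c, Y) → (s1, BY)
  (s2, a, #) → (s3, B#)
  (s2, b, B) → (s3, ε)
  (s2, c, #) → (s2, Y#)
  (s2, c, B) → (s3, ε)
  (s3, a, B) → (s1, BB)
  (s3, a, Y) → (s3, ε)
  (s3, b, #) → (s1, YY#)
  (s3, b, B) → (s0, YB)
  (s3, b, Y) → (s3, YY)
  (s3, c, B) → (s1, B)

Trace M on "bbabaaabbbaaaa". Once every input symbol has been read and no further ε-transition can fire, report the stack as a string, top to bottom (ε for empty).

BBBBB#

(s0, bbabaaabbbaaaa, #)
  read b, top #: go to s1, push # → (s1, babaaabbbaaaa, #)
  read b, top #: go to s1, push B# → (s1, abaaabbbaaaa, B#)
  read a, top B: go to s1, push BB → (s1, baaabbbaaaa, BB#)
  read b, top B: go to s1, push ε → (s1, aaabbbaaaa, B#)
  read a, top B: go to s1, push BB → (s1, aabbbaaaa, BB#)
  read a, top B: go to s1, push BB → (s1, abbbaaaa, BBB#)
  read a, top B: go to s1, push BB → (s1, bbbaaaa, BBBB#)
  read b, top B: go to s1, push ε → (s1, bbaaaa, BBB#)
  read b, top B: go to s1, push ε → (s1, baaaa, BB#)
  read b, top B: go to s1, push ε → (s1, aaaa, B#)
  read a, top B: go to s1, push BB → (s1, aaa, BB#)
  read a, top B: go to s1, push BB → (s1, aa, BBB#)
  read a, top B: go to s1, push BB → (s1, a, BBBB#)
  read a, top B: go to s1, push BB → (s1, ε, BBBBB#)
All input consumed in state s1 with stack BBBBB#.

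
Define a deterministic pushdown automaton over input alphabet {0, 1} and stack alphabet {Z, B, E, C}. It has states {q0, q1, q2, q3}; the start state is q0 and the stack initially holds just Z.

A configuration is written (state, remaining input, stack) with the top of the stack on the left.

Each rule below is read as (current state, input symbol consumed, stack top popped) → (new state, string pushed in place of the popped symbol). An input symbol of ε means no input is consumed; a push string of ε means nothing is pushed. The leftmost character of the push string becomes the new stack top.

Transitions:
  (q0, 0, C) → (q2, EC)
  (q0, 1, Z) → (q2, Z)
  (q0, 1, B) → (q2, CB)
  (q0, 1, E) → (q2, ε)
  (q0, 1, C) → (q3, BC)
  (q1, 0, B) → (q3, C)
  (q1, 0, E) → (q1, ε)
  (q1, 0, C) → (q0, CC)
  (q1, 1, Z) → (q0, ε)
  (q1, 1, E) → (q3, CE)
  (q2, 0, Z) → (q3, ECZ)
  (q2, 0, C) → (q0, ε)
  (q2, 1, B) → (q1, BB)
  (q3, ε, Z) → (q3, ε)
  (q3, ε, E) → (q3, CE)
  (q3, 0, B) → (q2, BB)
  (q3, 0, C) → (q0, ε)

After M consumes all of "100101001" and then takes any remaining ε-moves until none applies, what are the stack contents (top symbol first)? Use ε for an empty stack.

(q0, 100101001, Z)
  read 1, top Z: go to q2, push Z → (q2, 00101001, Z)
  read 0, top Z: go to q3, push ECZ → (q3, 0101001, ECZ)
  ε-move, top E: go to q3, push CE → (q3, 0101001, CECZ)
  read 0, top C: go to q0, push ε → (q0, 101001, ECZ)
  read 1, top E: go to q2, push ε → (q2, 01001, CZ)
  read 0, top C: go to q0, push ε → (q0, 1001, Z)
  read 1, top Z: go to q2, push Z → (q2, 001, Z)
  read 0, top Z: go to q3, push ECZ → (q3, 01, ECZ)
  ε-move, top E: go to q3, push CE → (q3, 01, CECZ)
  read 0, top C: go to q0, push ε → (q0, 1, ECZ)
  read 1, top E: go to q2, push ε → (q2, ε, CZ)
All input consumed in state q2 with stack CZ.

CZ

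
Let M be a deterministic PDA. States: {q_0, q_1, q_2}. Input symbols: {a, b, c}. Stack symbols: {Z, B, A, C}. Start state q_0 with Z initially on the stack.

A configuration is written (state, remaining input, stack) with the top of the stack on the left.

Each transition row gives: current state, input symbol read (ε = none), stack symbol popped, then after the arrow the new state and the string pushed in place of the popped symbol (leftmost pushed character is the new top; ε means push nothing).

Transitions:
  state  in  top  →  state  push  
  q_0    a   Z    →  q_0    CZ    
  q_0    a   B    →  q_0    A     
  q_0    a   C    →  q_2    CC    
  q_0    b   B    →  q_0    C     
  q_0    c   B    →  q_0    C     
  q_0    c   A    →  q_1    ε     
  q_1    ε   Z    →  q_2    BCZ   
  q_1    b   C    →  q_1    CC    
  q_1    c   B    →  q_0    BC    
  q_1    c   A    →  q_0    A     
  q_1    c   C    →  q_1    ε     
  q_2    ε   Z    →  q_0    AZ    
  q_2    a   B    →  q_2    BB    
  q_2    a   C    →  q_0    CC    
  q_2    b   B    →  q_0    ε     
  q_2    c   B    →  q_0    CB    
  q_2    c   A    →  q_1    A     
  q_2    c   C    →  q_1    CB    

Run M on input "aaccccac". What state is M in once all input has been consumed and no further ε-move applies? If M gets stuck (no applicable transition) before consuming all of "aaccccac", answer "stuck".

q_1

(q_0, aaccccac, Z)
  read a, top Z: go to q_0, push CZ → (q_0, accccac, CZ)
  read a, top C: go to q_2, push CC → (q_2, ccccac, CCZ)
  read c, top C: go to q_1, push CB → (q_1, cccac, CBCZ)
  read c, top C: go to q_1, push ε → (q_1, ccac, BCZ)
  read c, top B: go to q_0, push BC → (q_0, cac, BCCZ)
  read c, top B: go to q_0, push C → (q_0, ac, CCCZ)
  read a, top C: go to q_2, push CC → (q_2, c, CCCCZ)
  read c, top C: go to q_1, push CB → (q_1, ε, CBCCCZ)
All input consumed; M is in state q_1.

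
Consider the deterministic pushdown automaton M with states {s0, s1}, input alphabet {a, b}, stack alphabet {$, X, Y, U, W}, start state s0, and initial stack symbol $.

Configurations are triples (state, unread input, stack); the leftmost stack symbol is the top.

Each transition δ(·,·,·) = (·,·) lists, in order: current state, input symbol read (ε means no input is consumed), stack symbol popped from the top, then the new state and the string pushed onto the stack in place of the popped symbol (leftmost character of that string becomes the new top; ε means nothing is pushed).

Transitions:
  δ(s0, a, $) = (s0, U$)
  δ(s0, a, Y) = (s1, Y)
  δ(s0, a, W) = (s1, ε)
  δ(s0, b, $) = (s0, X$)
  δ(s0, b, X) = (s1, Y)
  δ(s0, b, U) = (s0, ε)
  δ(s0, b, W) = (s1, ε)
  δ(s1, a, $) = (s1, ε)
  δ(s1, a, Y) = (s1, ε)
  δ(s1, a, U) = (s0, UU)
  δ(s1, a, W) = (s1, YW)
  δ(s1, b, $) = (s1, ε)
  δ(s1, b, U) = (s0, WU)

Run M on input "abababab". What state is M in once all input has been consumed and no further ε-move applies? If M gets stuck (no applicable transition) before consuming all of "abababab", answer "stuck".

(s0, abababab, $)
  read a, top $: go to s0, push U$ → (s0, bababab, U$)
  read b, top U: go to s0, push ε → (s0, ababab, $)
  read a, top $: go to s0, push U$ → (s0, babab, U$)
  read b, top U: go to s0, push ε → (s0, abab, $)
  read a, top $: go to s0, push U$ → (s0, bab, U$)
  read b, top U: go to s0, push ε → (s0, ab, $)
  read a, top $: go to s0, push U$ → (s0, b, U$)
  read b, top U: go to s0, push ε → (s0, ε, $)
All input consumed; M is in state s0.

s0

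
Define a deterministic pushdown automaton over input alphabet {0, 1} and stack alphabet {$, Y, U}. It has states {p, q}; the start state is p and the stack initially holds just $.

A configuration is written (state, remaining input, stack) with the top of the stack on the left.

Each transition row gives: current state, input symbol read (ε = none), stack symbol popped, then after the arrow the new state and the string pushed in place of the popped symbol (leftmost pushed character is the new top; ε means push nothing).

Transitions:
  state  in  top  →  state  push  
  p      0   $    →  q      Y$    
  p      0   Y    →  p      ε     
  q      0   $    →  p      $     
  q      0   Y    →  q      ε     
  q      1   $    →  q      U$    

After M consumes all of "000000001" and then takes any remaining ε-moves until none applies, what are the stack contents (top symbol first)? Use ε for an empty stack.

(p, 000000001, $) ⊢ (q, 00000001, Y$) ⊢ (q, 0000001, $) ⊢ (p, 000001, $) ⊢ (q, 00001, Y$) ⊢ (q, 0001, $) ⊢ (p, 001, $) ⊢ (q, 01, Y$) ⊢ (q, 1, $) ⊢ (q, ε, U$)
All input consumed in state q with stack U$.

U$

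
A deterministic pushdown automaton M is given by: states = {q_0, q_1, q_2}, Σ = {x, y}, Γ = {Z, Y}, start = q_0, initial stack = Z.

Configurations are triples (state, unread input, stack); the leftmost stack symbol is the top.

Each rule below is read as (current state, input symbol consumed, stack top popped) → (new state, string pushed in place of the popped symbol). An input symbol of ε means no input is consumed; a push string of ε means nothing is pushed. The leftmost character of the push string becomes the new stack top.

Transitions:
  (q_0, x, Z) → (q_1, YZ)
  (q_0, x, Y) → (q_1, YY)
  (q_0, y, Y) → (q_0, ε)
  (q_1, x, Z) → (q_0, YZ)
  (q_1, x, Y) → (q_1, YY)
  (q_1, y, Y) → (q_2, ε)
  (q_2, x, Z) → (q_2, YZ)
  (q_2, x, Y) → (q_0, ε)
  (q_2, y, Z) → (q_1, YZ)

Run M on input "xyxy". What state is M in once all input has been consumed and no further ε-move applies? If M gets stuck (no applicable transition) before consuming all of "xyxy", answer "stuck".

stuck

(q_0, xyxy, Z) ⊢ (q_1, yxy, YZ) ⊢ (q_2, xy, Z) ⊢ (q_2, y, YZ)
No transition for (q_2, y, top Y); M blocks with input y remaining.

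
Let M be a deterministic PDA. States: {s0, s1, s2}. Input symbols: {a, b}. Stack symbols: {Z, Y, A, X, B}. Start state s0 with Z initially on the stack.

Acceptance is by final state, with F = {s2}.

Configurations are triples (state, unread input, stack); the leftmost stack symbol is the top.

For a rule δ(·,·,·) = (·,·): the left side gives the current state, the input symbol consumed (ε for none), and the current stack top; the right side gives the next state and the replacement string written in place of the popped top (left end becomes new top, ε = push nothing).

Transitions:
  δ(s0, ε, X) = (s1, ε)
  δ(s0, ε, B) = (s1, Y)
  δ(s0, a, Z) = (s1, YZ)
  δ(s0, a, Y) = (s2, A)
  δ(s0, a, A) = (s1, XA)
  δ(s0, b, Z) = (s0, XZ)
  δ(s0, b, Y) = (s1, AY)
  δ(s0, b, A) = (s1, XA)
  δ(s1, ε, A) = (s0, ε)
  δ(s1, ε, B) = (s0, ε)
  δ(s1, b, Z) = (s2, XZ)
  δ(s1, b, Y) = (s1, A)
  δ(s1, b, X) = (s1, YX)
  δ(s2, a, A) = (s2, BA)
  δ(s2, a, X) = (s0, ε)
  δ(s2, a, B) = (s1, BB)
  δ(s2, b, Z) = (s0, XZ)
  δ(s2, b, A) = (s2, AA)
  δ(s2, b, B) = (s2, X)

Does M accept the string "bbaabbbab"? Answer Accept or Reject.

(s0, bbaabbbab, Z)
  read b, top Z: go to s0, push XZ → (s0, baabbbab, XZ)
  ε-move, top X: go to s1, push ε → (s1, baabbbab, Z)
  read b, top Z: go to s2, push XZ → (s2, aabbbab, XZ)
  read a, top X: go to s0, push ε → (s0, abbbab, Z)
  read a, top Z: go to s1, push YZ → (s1, bbbab, YZ)
  read b, top Y: go to s1, push A → (s1, bbab, AZ)
  ε-move, top A: go to s0, push ε → (s0, bbab, Z)
  read b, top Z: go to s0, push XZ → (s0, bab, XZ)
  ε-move, top X: go to s1, push ε → (s1, bab, Z)
  read b, top Z: go to s2, push XZ → (s2, ab, XZ)
  read a, top X: go to s0, push ε → (s0, b, Z)
  read b, top Z: go to s0, push XZ → (s0, ε, XZ)
  ε-move, top X: go to s1, push ε → (s1, ε, Z)
All input consumed; state s1 ∉ F and no further ε-move applies.

Reject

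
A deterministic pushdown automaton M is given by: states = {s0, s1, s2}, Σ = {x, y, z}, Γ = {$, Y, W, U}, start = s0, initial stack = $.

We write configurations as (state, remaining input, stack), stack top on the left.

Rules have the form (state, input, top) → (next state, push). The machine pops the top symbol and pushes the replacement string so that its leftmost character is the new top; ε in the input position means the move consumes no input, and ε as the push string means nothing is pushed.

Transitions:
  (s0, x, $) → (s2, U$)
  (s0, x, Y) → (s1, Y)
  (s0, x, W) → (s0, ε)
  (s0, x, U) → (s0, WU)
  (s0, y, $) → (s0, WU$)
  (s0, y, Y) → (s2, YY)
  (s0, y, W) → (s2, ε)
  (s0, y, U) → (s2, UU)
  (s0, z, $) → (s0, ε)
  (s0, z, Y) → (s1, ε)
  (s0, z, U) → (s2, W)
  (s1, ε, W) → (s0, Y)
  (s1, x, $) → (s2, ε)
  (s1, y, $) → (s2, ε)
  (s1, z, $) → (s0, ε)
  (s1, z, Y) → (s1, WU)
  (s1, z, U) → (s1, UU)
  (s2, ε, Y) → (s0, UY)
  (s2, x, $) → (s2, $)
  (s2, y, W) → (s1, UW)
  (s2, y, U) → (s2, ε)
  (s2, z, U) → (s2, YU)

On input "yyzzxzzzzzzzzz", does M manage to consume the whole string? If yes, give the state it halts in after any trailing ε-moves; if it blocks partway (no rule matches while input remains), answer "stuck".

stuck

(s0, yyzzxzzzzzzzzz, $)
  read y, top $: go to s0, push WU$ → (s0, yzzxzzzzzzzzz, WU$)
  read y, top W: go to s2, push ε → (s2, zzxzzzzzzzzz, U$)
  read z, top U: go to s2, push YU → (s2, zxzzzzzzzzz, YU$)
  ε-move, top Y: go to s0, push UY → (s0, zxzzzzzzzzz, UYU$)
  read z, top U: go to s2, push W → (s2, xzzzzzzzzz, WYU$)
No transition for (s2, x, top W); M blocks with input xzzzzzzzzz remaining.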